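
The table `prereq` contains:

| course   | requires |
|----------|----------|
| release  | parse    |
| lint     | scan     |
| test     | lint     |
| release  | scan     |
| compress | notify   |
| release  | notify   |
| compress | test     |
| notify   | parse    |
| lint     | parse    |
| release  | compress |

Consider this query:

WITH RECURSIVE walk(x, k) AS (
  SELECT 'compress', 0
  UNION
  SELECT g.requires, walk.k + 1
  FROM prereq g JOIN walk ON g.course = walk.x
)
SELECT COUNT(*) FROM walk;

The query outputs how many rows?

7

Base: (compress, k=0).
Iteration 1: edges from {compress} -> (notify, k=1), (test, k=1).
Iteration 2: edges from {notify,test} -> (lint, k=2), (parse, k=2).
Iteration 3: edges from {lint,parse} -> (parse, k=3), (scan, k=3).
Iteration 4: no outgoing edges from {parse,scan}; recursion stops.
Total rows emitted: 7.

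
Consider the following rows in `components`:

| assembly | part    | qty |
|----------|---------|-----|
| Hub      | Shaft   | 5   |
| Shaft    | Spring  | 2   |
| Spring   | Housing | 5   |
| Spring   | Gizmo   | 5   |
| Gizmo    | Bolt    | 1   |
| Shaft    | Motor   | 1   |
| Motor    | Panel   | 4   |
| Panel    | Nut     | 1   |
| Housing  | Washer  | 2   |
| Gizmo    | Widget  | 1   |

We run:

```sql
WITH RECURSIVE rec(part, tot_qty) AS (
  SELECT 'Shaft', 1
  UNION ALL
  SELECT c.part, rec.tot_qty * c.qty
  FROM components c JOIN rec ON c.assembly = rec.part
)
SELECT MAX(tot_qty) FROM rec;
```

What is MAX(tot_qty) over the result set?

Base: (Shaft, tot_qty=1).
Iteration 1: components of {Shaft} -> Motor = 1*1 = 1, Spring = 1*2 = 2.
Iteration 2: components of {Motor,Spring} -> Gizmo = 2*5 = 10, Housing = 2*5 = 10, Panel = 1*4 = 4.
Iteration 3: components of {Gizmo,Housing,Panel} -> Bolt = 10*1 = 10, Nut = 4*1 = 4, Washer = 10*2 = 20, Widget = 10*1 = 10.
Iteration 4: no further components; recursion stops.
tot_qty values: 1, 2, 1, 10, 10, 4, 20, 10, 10, 4; the maximum is 20.

20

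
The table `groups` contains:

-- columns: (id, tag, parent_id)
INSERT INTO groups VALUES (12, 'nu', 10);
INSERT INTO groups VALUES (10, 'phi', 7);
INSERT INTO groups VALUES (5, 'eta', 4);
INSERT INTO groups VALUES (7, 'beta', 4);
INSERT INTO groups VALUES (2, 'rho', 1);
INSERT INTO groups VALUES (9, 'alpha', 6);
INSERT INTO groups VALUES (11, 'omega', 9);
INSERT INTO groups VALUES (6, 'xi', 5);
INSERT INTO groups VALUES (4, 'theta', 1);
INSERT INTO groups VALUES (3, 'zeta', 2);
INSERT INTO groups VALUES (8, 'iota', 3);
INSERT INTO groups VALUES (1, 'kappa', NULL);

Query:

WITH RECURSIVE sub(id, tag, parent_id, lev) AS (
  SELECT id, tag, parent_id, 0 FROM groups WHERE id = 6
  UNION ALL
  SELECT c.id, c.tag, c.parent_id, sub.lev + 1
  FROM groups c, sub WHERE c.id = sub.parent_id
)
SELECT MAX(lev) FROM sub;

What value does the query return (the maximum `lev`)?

3

Base: id=6 (xi), parent_id=5, lev 0.
Iteration 1: join on id=5 -> eta (id 5, parent_id=4, lev 1).
Iteration 2: join on id=4 -> theta (id 4, parent_id=1, lev 2).
Iteration 3: join on id=1 -> kappa (id 1, parent_id=NULL, lev 3).
Iteration 4: parent_id is NULL; no match; recursion stops.
lev values: 0, 1, 2, 3; the maximum is 3.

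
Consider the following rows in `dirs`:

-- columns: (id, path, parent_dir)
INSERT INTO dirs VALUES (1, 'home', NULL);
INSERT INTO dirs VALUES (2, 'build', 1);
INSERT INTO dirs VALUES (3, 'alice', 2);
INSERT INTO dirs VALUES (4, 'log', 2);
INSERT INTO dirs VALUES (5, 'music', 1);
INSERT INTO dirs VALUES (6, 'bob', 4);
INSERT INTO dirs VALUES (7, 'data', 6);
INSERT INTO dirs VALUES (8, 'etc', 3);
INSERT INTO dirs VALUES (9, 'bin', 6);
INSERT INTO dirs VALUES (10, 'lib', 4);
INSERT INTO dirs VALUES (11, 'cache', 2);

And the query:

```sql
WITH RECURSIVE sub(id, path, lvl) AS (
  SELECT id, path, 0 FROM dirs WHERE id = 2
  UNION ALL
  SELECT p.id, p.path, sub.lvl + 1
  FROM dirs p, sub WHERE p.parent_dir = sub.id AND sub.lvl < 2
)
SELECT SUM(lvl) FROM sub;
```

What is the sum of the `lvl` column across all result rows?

Base: id=2 (build) at lvl 0.
Iteration 1: rows with parent_dir in {2} -> alice (id 3, lvl 1), log (id 4, lvl 1), cache (id 11, lvl 1).
Iteration 2: rows with parent_dir in {3,4,11} -> bob (id 6, lvl 2), etc (id 8, lvl 2), lib (id 10, lvl 2).
Iteration 3: lvl < 2 fails for all current rows; recursion stops.
SUM(lvl) = 0 + 1 + 1 + 1 + 2 + 2 + 2 = 9.

9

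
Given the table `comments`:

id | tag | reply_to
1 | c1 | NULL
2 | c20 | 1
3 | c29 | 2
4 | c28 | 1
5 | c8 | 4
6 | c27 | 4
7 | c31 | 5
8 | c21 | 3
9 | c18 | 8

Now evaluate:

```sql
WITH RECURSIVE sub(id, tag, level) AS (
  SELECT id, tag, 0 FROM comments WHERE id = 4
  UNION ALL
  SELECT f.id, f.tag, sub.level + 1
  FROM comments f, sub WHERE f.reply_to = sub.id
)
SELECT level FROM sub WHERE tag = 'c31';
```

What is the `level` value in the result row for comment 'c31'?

2

Base: id=4 (c28) at level 0.
Iteration 1: rows with reply_to in {4} -> c8 (id 5, level 1), c27 (id 6, level 1).
Iteration 2: rows with reply_to in {5,6} -> c31 (id 7, level 2).
Iteration 3: no rows with reply_to in {7}; recursion stops.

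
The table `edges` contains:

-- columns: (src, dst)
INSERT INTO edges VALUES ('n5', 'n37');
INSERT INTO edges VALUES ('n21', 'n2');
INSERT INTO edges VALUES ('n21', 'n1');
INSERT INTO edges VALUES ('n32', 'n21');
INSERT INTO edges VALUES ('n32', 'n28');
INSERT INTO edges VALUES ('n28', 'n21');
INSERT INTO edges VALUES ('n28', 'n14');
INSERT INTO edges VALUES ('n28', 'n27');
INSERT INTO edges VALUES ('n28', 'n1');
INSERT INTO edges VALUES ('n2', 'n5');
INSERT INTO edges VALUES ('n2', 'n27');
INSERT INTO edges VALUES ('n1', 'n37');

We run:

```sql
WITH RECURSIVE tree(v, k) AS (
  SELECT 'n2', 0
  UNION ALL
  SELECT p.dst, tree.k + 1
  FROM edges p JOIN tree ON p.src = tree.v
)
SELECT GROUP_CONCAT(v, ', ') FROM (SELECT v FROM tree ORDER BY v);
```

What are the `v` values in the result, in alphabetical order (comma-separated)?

n2, n27, n37, n5

Base: (n2, k=0).
Iteration 1: edges from {n2} -> (n27, k=1), (n5, k=1).
Iteration 2: edges from {n27,n5} -> (n37, k=2).
Iteration 3: no outgoing edges from {n37}; recursion stops.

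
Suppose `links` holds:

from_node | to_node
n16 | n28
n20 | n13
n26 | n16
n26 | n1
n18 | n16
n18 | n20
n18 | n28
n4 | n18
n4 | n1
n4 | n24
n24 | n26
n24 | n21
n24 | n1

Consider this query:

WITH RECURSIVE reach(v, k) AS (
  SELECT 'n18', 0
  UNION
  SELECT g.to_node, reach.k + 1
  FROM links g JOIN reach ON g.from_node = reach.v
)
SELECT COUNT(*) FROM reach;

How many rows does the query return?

6

Base: (n18, k=0).
Iteration 1: edges from {n18} -> (n16, k=1), (n20, k=1), (n28, k=1).
Iteration 2: edges from {n16,n20,n28} -> (n13, k=2), (n28, k=2).
Iteration 3: no outgoing edges from {n13,n28}; recursion stops.
Total rows emitted: 6.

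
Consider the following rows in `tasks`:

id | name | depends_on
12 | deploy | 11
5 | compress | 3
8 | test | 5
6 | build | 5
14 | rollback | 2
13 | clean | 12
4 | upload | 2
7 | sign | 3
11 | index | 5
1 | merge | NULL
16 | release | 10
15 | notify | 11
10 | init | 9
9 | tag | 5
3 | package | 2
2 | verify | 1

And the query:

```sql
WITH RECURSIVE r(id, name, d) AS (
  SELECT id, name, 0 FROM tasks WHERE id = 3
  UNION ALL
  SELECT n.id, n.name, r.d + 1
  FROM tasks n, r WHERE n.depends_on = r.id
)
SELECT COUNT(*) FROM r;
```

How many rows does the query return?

Base: id=3 (package) at d 0.
Iteration 1: rows with depends_on in {3} -> compress (id 5, d 1), sign (id 7, d 1).
Iteration 2: rows with depends_on in {5,7} -> build (id 6, d 2), test (id 8, d 2), tag (id 9, d 2), index (id 11, d 2).
Iteration 3: rows with depends_on in {6,8,9,11} -> init (id 10, d 3), deploy (id 12, d 3), notify (id 15, d 3).
Iteration 4: rows with depends_on in {10,12,15} -> clean (id 13, d 4), release (id 16, d 4).
Iteration 5: no rows with depends_on in {13,16}; recursion stops.
Total rows emitted: 12.

12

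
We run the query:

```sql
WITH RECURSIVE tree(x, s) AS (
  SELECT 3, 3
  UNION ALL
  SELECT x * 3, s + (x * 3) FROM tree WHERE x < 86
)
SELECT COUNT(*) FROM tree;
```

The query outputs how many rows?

Base: x=3, s=3.
Iteration 1: 3 < 86 holds -> x = 3 * 3 = 9, s = 3 + 9 = 12.
Iteration 2: 9 < 86 holds -> x = 9 * 3 = 27, s = 12 + 27 = 39.
Iteration 3: 27 < 86 holds -> x = 27 * 3 = 81, s = 39 + 81 = 120.
Iteration 4: 81 < 86 holds -> x = 81 * 3 = 243, s = 120 + 243 = 363.
Iteration 5: 243 < 86 fails; recursion stops.
Total rows emitted: 5.

5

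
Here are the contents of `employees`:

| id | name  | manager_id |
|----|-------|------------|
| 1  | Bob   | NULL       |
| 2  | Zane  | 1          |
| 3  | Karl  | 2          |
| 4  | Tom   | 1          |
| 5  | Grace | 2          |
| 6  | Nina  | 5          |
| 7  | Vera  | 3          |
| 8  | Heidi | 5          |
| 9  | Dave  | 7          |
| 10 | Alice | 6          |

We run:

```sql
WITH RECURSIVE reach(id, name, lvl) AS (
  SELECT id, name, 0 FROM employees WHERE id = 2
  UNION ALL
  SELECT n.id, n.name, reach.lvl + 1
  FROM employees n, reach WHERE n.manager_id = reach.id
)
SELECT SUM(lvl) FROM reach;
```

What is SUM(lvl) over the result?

14

Base: id=2 (Zane) at lvl 0.
Iteration 1: rows with manager_id in {2} -> Karl (id 3, lvl 1), Grace (id 5, lvl 1).
Iteration 2: rows with manager_id in {3,5} -> Nina (id 6, lvl 2), Vera (id 7, lvl 2), Heidi (id 8, lvl 2).
Iteration 3: rows with manager_id in {6,7,8} -> Dave (id 9, lvl 3), Alice (id 10, lvl 3).
Iteration 4: no rows with manager_id in {9,10}; recursion stops.
SUM(lvl) = 0 + 1 + 1 + 2 + 2 + 2 + 3 + 3 = 14.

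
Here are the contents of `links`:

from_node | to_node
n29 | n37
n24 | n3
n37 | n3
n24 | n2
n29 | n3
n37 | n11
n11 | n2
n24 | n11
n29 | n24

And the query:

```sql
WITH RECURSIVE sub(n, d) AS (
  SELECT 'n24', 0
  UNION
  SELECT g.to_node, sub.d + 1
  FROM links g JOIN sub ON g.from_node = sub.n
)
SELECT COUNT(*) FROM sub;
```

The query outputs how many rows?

Base: (n24, d=0).
Iteration 1: edges from {n24} -> (n11, d=1), (n2, d=1), (n3, d=1).
Iteration 2: edges from {n11,n2,n3} -> (n2, d=2).
Iteration 3: no outgoing edges from {n2}; recursion stops.
Total rows emitted: 5.

5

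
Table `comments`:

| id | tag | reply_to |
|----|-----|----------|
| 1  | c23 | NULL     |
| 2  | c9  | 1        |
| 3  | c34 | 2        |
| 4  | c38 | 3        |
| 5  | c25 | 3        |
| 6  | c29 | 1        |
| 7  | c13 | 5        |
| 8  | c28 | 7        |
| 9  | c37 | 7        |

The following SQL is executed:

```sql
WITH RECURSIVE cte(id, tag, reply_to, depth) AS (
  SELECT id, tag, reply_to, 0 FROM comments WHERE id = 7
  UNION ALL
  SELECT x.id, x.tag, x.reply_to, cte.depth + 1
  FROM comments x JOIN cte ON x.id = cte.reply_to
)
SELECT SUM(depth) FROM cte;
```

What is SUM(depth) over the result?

Base: id=7 (c13), reply_to=5, depth 0.
Iteration 1: join on id=5 -> c25 (id 5, reply_to=3, depth 1).
Iteration 2: join on id=3 -> c34 (id 3, reply_to=2, depth 2).
Iteration 3: join on id=2 -> c9 (id 2, reply_to=1, depth 3).
Iteration 4: join on id=1 -> c23 (id 1, reply_to=NULL, depth 4).
Iteration 5: reply_to is NULL; no match; recursion stops.
SUM(depth) = 0 + 1 + 2 + 3 + 4 = 10.

10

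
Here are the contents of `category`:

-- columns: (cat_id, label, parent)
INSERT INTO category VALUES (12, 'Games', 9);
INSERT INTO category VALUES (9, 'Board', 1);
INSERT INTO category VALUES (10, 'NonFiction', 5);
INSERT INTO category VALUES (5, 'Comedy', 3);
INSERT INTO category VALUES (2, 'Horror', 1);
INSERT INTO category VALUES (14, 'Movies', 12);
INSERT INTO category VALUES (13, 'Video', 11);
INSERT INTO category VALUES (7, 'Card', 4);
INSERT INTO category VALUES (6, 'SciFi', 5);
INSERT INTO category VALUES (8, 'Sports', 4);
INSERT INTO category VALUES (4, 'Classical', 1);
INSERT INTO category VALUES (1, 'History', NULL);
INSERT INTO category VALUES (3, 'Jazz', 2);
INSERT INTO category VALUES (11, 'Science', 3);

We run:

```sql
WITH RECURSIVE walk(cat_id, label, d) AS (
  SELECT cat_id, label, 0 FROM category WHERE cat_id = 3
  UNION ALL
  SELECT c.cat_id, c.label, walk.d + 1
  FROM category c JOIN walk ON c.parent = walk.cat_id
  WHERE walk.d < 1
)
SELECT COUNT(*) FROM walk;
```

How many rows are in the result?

Base: cat_id=3 (Jazz) at d 0.
Iteration 1: rows with parent in {3} -> Comedy (id 5, d 1), Science (id 11, d 1).
Iteration 2: d < 1 fails for all current rows; recursion stops.
Total rows emitted: 3.

3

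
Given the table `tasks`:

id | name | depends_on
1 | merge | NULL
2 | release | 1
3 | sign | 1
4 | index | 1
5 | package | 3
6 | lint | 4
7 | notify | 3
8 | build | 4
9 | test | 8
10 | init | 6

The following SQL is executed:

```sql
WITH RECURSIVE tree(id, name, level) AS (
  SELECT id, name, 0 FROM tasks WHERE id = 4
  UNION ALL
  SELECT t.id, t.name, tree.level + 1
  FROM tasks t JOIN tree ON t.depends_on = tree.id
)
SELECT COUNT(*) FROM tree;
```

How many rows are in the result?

Base: id=4 (index) at level 0.
Iteration 1: rows with depends_on in {4} -> lint (id 6, level 1), build (id 8, level 1).
Iteration 2: rows with depends_on in {6,8} -> test (id 9, level 2), init (id 10, level 2).
Iteration 3: no rows with depends_on in {9,10}; recursion stops.
Total rows emitted: 5.

5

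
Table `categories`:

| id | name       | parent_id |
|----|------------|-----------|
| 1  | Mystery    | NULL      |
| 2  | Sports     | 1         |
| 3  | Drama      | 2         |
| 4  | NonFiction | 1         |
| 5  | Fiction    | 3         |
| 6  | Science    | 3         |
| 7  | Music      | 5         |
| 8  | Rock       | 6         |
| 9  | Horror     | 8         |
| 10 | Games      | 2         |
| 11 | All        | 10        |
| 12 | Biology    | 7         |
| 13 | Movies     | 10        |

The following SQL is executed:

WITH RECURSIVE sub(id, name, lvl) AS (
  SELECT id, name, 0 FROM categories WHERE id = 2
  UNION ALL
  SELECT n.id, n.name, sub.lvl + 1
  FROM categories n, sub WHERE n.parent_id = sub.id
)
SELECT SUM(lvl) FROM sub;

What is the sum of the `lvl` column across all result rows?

Base: id=2 (Sports) at lvl 0.
Iteration 1: rows with parent_id in {2} -> Drama (id 3, lvl 1), Games (id 10, lvl 1).
Iteration 2: rows with parent_id in {3,10} -> Fiction (id 5, lvl 2), Science (id 6, lvl 2), All (id 11, lvl 2), Movies (id 13, lvl 2).
Iteration 3: rows with parent_id in {5,6,11,13} -> Music (id 7, lvl 3), Rock (id 8, lvl 3).
Iteration 4: rows with parent_id in {7,8} -> Horror (id 9, lvl 4), Biology (id 12, lvl 4).
Iteration 5: no rows with parent_id in {9,12}; recursion stops.
SUM(lvl) = 0 + 1 + 1 + 2 + 2 + 2 + 2 + 3 + 3 + 4 + 4 = 24.

24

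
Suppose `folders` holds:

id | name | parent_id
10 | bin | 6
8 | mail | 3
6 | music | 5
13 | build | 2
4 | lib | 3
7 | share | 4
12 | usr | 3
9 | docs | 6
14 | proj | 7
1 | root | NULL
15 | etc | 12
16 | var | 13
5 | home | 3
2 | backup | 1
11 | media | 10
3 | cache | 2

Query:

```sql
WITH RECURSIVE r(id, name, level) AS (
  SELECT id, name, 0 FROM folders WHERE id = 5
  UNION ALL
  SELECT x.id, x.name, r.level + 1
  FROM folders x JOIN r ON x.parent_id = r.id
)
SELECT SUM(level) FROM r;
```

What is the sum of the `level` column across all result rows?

8

Base: id=5 (home) at level 0.
Iteration 1: rows with parent_id in {5} -> music (id 6, level 1).
Iteration 2: rows with parent_id in {6} -> docs (id 9, level 2), bin (id 10, level 2).
Iteration 3: rows with parent_id in {9,10} -> media (id 11, level 3).
Iteration 4: no rows with parent_id in {11}; recursion stops.
SUM(level) = 0 + 1 + 2 + 2 + 3 = 8.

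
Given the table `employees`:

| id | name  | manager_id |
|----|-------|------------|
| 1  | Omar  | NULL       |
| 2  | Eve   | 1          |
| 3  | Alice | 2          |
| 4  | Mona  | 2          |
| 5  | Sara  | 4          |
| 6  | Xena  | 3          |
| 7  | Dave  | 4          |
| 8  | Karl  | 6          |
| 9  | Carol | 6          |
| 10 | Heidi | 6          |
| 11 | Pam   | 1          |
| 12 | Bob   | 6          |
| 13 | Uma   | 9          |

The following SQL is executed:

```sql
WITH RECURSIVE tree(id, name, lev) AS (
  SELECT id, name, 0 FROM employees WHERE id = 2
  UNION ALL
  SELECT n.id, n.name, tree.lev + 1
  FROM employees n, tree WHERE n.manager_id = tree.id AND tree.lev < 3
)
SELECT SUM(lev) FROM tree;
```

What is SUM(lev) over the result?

20

Base: id=2 (Eve) at lev 0.
Iteration 1: rows with manager_id in {2} -> Alice (id 3, lev 1), Mona (id 4, lev 1).
Iteration 2: rows with manager_id in {3,4} -> Sara (id 5, lev 2), Xena (id 6, lev 2), Dave (id 7, lev 2).
Iteration 3: rows with manager_id in {5,6,7} -> Karl (id 8, lev 3), Carol (id 9, lev 3), Heidi (id 10, lev 3), Bob (id 12, lev 3).
Iteration 4: lev < 3 fails for all current rows; recursion stops.
SUM(lev) = 0 + 1 + 1 + 2 + 2 + 2 + 3 + 3 + 3 + 3 = 20.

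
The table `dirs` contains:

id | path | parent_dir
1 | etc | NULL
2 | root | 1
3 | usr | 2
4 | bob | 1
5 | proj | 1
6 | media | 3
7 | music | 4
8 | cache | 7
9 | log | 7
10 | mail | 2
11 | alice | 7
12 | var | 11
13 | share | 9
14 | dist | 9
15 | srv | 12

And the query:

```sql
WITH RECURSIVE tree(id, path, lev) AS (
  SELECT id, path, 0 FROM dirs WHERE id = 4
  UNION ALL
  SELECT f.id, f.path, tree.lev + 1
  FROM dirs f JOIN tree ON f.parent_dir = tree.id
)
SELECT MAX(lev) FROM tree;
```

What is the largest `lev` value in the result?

Base: id=4 (bob) at lev 0.
Iteration 1: rows with parent_dir in {4} -> music (id 7, lev 1).
Iteration 2: rows with parent_dir in {7} -> cache (id 8, lev 2), log (id 9, lev 2), alice (id 11, lev 2).
Iteration 3: rows with parent_dir in {8,9,11} -> var (id 12, lev 3), share (id 13, lev 3), dist (id 14, lev 3).
Iteration 4: rows with parent_dir in {12,13,14} -> srv (id 15, lev 4).
Iteration 5: no rows with parent_dir in {15}; recursion stops.
lev values: 0, 1, 2, 2, 2, 3, 3, 3, 4; the maximum is 4.

4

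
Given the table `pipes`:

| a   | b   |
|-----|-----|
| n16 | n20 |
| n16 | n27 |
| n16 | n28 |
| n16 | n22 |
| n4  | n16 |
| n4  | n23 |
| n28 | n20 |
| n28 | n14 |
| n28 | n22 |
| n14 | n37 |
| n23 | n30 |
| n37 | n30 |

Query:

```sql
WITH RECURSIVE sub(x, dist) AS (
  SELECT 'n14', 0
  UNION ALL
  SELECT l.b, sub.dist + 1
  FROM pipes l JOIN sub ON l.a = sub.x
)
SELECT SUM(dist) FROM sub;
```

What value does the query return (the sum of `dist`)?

3

Base: (n14, dist=0).
Iteration 1: edges from {n14} -> (n37, dist=1).
Iteration 2: edges from {n37} -> (n30, dist=2).
Iteration 3: no outgoing edges from {n30}; recursion stops.
SUM(dist) = 0 + 1 + 2 = 3.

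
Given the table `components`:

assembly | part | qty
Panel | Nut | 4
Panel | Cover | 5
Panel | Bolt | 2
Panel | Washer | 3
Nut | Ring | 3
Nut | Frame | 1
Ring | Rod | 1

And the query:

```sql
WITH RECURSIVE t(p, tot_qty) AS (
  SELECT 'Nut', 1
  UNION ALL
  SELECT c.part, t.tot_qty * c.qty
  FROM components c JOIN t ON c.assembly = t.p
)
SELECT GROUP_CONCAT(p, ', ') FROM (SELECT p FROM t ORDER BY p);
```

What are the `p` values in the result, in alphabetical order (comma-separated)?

Frame, Nut, Ring, Rod

Base: (Nut, tot_qty=1).
Iteration 1: components of {Nut} -> Frame = 1*1 = 1, Ring = 1*3 = 3.
Iteration 2: components of {Frame,Ring} -> Rod = 3*1 = 3.
Iteration 3: no further components; recursion stops.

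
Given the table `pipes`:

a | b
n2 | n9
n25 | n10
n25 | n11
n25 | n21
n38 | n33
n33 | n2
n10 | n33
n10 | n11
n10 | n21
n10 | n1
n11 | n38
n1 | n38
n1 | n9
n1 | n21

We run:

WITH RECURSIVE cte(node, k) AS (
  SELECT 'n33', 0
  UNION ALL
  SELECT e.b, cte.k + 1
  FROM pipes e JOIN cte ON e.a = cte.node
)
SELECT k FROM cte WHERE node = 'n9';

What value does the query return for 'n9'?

2

Base: (n33, k=0).
Iteration 1: edges from {n33} -> (n2, k=1).
Iteration 2: edges from {n2} -> (n9, k=2).
Iteration 3: no outgoing edges from {n9}; recursion stops.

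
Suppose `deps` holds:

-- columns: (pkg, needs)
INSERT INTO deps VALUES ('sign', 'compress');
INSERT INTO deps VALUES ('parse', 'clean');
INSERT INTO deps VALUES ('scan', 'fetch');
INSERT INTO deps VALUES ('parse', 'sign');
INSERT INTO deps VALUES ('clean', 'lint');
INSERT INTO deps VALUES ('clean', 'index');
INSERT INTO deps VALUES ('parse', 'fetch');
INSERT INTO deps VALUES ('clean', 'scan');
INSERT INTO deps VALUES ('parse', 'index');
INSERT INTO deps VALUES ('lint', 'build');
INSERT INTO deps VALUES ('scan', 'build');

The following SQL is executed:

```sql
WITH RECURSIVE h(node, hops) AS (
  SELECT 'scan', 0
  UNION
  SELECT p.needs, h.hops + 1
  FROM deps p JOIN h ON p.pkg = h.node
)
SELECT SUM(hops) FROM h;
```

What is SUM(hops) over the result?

2

Base: (scan, hops=0).
Iteration 1: edges from {scan} -> (build, hops=1), (fetch, hops=1).
Iteration 2: no outgoing edges from {build,fetch}; recursion stops.
SUM(hops) = 0 + 1 + 1 = 2.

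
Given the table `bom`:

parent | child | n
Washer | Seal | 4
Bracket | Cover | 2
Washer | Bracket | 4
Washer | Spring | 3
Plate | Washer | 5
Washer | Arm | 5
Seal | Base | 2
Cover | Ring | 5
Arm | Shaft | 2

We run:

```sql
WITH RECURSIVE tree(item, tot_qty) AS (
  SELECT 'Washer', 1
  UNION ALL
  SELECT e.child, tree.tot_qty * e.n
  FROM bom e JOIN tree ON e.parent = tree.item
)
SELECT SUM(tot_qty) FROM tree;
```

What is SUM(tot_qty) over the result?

Base: (Washer, tot_qty=1).
Iteration 1: components of {Washer} -> Arm = 1*5 = 5, Bracket = 1*4 = 4, Seal = 1*4 = 4, Spring = 1*3 = 3.
Iteration 2: components of {Arm,Bracket,Seal,Spring} -> Base = 4*2 = 8, Cover = 4*2 = 8, Shaft = 5*2 = 10.
Iteration 3: components of {Base,Cover,Shaft} -> Ring = 8*5 = 40.
Iteration 4: no further components; recursion stops.
SUM(tot_qty) = 1 + 3 + 4 + 5 + 4 + 8 + 10 + 8 + 40 = 83.

83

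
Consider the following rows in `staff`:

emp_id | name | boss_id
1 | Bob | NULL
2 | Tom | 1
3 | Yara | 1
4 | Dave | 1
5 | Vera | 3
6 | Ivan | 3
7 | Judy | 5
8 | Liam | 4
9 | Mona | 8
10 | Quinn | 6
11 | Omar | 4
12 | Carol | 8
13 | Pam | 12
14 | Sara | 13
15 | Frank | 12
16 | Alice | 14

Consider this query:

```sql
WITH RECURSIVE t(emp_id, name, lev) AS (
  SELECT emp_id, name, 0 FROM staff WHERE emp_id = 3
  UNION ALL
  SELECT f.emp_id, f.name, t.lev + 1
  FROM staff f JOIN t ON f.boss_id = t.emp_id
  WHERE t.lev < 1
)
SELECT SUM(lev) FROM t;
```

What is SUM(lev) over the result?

2

Base: emp_id=3 (Yara) at lev 0.
Iteration 1: rows with boss_id in {3} -> Vera (id 5, lev 1), Ivan (id 6, lev 1).
Iteration 2: lev < 1 fails for all current rows; recursion stops.
SUM(lev) = 0 + 1 + 1 = 2.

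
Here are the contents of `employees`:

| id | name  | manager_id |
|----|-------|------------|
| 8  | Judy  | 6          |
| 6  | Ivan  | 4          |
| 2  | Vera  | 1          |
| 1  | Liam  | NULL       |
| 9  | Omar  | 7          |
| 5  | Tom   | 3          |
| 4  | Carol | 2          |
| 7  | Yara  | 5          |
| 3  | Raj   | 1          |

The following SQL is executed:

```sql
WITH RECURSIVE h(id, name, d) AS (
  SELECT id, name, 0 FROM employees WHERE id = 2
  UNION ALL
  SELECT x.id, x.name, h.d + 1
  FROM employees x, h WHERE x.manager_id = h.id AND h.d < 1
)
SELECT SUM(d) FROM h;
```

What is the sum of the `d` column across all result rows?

1

Base: id=2 (Vera) at d 0.
Iteration 1: rows with manager_id in {2} -> Carol (id 4, d 1).
Iteration 2: d < 1 fails for all current rows; recursion stops.
SUM(d) = 0 + 1 = 1.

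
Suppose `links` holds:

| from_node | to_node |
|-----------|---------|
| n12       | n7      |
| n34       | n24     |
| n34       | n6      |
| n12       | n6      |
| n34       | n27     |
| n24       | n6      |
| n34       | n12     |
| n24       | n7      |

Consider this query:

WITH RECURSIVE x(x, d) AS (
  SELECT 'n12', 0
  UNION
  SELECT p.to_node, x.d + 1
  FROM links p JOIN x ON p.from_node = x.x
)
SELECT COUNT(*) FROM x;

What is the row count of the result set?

3

Base: (n12, d=0).
Iteration 1: edges from {n12} -> (n6, d=1), (n7, d=1).
Iteration 2: no outgoing edges from {n6,n7}; recursion stops.
Total rows emitted: 3.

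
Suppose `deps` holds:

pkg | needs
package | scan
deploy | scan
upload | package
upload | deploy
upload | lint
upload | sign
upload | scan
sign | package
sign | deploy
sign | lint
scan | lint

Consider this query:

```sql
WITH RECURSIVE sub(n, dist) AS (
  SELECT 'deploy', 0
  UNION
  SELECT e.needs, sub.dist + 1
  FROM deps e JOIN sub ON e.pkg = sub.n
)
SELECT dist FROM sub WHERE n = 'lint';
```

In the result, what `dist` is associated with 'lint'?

Base: (deploy, dist=0).
Iteration 1: edges from {deploy} -> (scan, dist=1).
Iteration 2: edges from {scan} -> (lint, dist=2).
Iteration 3: no outgoing edges from {lint}; recursion stops.

2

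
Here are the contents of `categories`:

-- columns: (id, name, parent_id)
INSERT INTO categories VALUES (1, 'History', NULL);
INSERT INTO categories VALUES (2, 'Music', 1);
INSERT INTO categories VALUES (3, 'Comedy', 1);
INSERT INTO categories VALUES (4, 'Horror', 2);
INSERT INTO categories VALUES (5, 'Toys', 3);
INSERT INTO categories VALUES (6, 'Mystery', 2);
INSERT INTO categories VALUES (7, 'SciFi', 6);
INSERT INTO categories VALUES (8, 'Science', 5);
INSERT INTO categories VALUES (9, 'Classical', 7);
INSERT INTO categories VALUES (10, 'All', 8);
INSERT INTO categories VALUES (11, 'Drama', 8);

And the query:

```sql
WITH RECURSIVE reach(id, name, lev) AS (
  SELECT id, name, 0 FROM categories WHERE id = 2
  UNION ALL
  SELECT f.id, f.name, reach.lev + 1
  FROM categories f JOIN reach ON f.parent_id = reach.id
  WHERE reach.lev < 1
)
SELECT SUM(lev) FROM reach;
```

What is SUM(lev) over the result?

2

Base: id=2 (Music) at lev 0.
Iteration 1: rows with parent_id in {2} -> Horror (id 4, lev 1), Mystery (id 6, lev 1).
Iteration 2: lev < 1 fails for all current rows; recursion stops.
SUM(lev) = 0 + 1 + 1 = 2.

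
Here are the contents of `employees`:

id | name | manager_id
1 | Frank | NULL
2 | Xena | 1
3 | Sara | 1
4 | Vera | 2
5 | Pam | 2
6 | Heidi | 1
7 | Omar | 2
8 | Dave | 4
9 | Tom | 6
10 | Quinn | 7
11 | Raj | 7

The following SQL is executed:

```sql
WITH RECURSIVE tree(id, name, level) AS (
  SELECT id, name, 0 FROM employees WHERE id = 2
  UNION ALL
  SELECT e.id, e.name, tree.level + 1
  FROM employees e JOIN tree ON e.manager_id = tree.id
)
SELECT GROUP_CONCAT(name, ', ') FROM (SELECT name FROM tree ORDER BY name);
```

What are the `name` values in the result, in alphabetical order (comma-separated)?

Dave, Omar, Pam, Quinn, Raj, Vera, Xena

Base: id=2 (Xena) at level 0.
Iteration 1: rows with manager_id in {2} -> Vera (id 4, level 1), Pam (id 5, level 1), Omar (id 7, level 1).
Iteration 2: rows with manager_id in {4,5,7} -> Dave (id 8, level 2), Quinn (id 10, level 2), Raj (id 11, level 2).
Iteration 3: no rows with manager_id in {8,10,11}; recursion stops.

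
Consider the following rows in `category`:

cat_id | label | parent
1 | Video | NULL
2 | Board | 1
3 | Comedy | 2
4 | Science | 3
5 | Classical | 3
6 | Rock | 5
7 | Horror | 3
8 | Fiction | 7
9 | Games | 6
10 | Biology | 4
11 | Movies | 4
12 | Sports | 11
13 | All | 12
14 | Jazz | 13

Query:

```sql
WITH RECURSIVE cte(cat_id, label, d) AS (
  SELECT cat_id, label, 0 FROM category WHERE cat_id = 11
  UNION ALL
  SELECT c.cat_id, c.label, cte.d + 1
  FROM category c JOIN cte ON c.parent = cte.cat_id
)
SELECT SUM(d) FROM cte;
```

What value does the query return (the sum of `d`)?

Base: cat_id=11 (Movies) at d 0.
Iteration 1: rows with parent in {11} -> Sports (id 12, d 1).
Iteration 2: rows with parent in {12} -> All (id 13, d 2).
Iteration 3: rows with parent in {13} -> Jazz (id 14, d 3).
Iteration 4: no rows with parent in {14}; recursion stops.
SUM(d) = 0 + 1 + 2 + 3 = 6.

6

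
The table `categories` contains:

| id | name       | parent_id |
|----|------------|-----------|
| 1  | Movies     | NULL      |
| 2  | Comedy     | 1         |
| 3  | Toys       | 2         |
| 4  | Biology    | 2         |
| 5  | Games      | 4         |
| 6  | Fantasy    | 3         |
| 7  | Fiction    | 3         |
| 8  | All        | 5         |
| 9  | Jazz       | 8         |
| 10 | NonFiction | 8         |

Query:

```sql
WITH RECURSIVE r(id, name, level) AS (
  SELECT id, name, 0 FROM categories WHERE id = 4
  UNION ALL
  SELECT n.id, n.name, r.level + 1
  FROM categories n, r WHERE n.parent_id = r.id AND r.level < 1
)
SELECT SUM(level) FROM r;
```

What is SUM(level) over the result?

Base: id=4 (Biology) at level 0.
Iteration 1: rows with parent_id in {4} -> Games (id 5, level 1).
Iteration 2: level < 1 fails for all current rows; recursion stops.
SUM(level) = 0 + 1 = 1.

1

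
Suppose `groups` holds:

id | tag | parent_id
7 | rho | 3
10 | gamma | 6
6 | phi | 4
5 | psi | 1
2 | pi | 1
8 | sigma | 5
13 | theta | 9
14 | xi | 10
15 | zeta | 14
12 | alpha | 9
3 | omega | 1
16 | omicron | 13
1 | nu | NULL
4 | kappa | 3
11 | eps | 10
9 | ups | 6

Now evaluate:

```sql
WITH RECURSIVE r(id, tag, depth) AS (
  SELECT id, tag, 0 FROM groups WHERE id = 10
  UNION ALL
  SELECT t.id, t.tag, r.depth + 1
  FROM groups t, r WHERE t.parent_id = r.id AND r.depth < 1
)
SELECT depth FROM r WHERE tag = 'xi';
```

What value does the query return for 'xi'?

Base: id=10 (gamma) at depth 0.
Iteration 1: rows with parent_id in {10} -> eps (id 11, depth 1), xi (id 14, depth 1).
Iteration 2: depth < 1 fails for all current rows; recursion stops.

1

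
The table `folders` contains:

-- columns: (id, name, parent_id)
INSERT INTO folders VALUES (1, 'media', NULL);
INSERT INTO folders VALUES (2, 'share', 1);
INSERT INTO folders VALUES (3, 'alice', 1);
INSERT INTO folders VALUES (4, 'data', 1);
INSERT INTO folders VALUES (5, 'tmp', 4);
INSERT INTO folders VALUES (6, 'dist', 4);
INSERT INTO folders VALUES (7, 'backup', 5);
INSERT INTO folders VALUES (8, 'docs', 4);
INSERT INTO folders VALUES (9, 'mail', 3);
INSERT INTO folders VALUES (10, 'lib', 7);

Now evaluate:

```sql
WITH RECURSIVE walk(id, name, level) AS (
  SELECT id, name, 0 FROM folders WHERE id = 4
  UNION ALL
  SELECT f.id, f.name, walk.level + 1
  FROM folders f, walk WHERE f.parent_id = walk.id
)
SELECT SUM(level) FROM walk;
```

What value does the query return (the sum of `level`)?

Base: id=4 (data) at level 0.
Iteration 1: rows with parent_id in {4} -> tmp (id 5, level 1), dist (id 6, level 1), docs (id 8, level 1).
Iteration 2: rows with parent_id in {5,6,8} -> backup (id 7, level 2).
Iteration 3: rows with parent_id in {7} -> lib (id 10, level 3).
Iteration 4: no rows with parent_id in {10}; recursion stops.
SUM(level) = 0 + 1 + 1 + 1 + 2 + 3 = 8.

8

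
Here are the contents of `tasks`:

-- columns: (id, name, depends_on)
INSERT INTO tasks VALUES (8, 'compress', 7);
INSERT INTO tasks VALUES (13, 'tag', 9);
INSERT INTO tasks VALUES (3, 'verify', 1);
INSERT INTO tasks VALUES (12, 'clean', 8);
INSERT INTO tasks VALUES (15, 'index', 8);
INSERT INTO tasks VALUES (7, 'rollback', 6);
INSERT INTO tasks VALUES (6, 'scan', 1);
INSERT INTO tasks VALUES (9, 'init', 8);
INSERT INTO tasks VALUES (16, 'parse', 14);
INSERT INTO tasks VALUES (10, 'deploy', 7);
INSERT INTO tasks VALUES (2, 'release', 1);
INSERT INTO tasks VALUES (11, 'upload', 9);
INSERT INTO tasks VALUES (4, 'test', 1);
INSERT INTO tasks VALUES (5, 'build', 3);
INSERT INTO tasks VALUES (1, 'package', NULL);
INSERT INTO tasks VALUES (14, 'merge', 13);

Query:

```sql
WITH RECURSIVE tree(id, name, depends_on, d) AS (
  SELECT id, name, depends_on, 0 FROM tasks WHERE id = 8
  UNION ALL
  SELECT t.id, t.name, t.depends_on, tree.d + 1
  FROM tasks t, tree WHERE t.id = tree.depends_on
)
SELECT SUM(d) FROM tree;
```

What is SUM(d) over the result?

Base: id=8 (compress), depends_on=7, d 0.
Iteration 1: join on id=7 -> rollback (id 7, depends_on=6, d 1).
Iteration 2: join on id=6 -> scan (id 6, depends_on=1, d 2).
Iteration 3: join on id=1 -> package (id 1, depends_on=NULL, d 3).
Iteration 4: depends_on is NULL; no match; recursion stops.
SUM(d) = 0 + 1 + 2 + 3 = 6.

6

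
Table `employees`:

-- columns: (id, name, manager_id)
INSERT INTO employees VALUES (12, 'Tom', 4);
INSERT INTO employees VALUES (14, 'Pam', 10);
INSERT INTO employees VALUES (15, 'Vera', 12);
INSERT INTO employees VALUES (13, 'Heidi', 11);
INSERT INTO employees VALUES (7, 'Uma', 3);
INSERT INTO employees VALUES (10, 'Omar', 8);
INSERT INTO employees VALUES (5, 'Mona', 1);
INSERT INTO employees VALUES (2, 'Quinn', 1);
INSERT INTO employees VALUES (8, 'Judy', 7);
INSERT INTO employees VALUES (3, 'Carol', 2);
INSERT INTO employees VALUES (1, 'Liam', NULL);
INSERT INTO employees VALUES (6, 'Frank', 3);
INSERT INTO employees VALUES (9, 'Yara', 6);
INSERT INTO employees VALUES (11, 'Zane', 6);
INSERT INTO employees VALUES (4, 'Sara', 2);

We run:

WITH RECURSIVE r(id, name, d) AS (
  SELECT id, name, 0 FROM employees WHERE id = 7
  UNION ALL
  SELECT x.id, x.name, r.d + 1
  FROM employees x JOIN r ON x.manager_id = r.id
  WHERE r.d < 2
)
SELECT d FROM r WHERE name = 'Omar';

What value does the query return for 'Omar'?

Base: id=7 (Uma) at d 0.
Iteration 1: rows with manager_id in {7} -> Judy (id 8, d 1).
Iteration 2: rows with manager_id in {8} -> Omar (id 10, d 2).
Iteration 3: d < 2 fails for all current rows; recursion stops.

2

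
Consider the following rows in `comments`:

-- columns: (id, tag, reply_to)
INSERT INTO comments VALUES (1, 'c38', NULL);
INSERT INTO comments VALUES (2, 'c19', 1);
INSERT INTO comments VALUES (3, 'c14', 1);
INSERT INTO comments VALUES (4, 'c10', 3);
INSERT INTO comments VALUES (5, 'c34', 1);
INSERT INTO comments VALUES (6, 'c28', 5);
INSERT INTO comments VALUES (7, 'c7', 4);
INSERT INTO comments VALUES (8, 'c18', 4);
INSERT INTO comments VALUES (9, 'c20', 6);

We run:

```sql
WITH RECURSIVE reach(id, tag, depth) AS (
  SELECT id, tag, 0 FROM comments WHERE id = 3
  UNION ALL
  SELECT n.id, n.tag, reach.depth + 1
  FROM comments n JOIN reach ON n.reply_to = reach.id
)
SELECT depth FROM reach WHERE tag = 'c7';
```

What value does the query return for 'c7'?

2

Base: id=3 (c14) at depth 0.
Iteration 1: rows with reply_to in {3} -> c10 (id 4, depth 1).
Iteration 2: rows with reply_to in {4} -> c7 (id 7, depth 2), c18 (id 8, depth 2).
Iteration 3: no rows with reply_to in {7,8}; recursion stops.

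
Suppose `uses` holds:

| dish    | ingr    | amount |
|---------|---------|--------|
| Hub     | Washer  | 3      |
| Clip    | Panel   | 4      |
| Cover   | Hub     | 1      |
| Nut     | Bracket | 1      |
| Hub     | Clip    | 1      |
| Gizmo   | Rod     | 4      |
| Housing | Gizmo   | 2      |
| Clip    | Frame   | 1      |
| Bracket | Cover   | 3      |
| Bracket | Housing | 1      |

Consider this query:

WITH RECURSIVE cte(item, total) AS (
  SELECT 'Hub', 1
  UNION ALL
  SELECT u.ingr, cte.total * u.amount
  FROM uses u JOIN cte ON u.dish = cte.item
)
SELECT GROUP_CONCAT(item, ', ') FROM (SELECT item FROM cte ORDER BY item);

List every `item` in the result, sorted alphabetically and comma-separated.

Clip, Frame, Hub, Panel, Washer

Base: (Hub, total=1).
Iteration 1: components of {Hub} -> Clip = 1*1 = 1, Washer = 1*3 = 3.
Iteration 2: components of {Clip,Washer} -> Frame = 1*1 = 1, Panel = 1*4 = 4.
Iteration 3: no further components; recursion stops.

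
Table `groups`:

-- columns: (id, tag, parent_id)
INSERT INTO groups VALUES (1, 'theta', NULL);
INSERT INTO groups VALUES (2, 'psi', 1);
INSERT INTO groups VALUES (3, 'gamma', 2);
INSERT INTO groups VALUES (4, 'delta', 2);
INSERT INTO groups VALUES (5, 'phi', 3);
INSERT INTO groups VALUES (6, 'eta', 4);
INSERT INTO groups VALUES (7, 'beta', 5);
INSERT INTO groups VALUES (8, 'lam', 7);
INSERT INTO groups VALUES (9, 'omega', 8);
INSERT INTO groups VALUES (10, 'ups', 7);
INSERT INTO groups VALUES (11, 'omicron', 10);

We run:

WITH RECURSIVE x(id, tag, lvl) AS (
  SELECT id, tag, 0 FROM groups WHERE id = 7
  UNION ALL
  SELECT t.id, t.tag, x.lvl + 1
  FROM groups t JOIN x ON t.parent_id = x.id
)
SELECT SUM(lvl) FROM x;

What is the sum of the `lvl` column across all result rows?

Base: id=7 (beta) at lvl 0.
Iteration 1: rows with parent_id in {7} -> lam (id 8, lvl 1), ups (id 10, lvl 1).
Iteration 2: rows with parent_id in {8,10} -> omega (id 9, lvl 2), omicron (id 11, lvl 2).
Iteration 3: no rows with parent_id in {9,11}; recursion stops.
SUM(lvl) = 0 + 1 + 1 + 2 + 2 = 6.

6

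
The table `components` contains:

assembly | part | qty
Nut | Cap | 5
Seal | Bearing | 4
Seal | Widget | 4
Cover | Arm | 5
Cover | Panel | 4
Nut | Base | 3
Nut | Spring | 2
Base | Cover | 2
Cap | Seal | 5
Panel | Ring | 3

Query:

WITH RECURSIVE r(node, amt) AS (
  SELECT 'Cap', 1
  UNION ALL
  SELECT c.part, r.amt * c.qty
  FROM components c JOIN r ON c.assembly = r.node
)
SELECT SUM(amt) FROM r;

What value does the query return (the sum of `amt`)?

Base: (Cap, amt=1).
Iteration 1: components of {Cap} -> Seal = 1*5 = 5.
Iteration 2: components of {Seal} -> Bearing = 5*4 = 20, Widget = 5*4 = 20.
Iteration 3: no further components; recursion stops.
SUM(amt) = 1 + 5 + 20 + 20 = 46.

46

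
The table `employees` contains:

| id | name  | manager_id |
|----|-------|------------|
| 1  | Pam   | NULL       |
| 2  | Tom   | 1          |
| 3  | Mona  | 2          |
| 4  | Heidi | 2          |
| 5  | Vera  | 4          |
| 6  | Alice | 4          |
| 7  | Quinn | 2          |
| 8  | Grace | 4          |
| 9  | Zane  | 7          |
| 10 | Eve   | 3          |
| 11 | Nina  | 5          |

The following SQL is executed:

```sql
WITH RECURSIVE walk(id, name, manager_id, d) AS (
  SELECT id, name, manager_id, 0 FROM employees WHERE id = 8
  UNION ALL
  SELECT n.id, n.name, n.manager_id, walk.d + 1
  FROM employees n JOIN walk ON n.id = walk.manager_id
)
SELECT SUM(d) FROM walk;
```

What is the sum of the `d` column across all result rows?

6

Base: id=8 (Grace), manager_id=4, d 0.
Iteration 1: join on id=4 -> Heidi (id 4, manager_id=2, d 1).
Iteration 2: join on id=2 -> Tom (id 2, manager_id=1, d 2).
Iteration 3: join on id=1 -> Pam (id 1, manager_id=NULL, d 3).
Iteration 4: manager_id is NULL; no match; recursion stops.
SUM(d) = 0 + 1 + 2 + 3 = 6.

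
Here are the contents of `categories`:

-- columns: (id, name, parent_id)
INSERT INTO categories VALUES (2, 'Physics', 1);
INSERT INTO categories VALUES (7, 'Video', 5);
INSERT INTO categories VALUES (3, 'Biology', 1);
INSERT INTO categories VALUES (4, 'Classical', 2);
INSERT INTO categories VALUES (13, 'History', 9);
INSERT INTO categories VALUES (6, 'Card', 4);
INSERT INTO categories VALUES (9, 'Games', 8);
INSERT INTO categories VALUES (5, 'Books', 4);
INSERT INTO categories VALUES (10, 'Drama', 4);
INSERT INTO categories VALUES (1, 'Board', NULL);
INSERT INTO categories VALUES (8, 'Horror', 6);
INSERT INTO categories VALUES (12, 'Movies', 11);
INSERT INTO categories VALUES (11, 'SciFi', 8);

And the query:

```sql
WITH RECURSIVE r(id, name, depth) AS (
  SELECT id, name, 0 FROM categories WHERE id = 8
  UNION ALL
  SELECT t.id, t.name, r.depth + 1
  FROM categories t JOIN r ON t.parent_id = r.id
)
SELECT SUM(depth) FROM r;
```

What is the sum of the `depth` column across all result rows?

Base: id=8 (Horror) at depth 0.
Iteration 1: rows with parent_id in {8} -> Games (id 9, depth 1), SciFi (id 11, depth 1).
Iteration 2: rows with parent_id in {9,11} -> Movies (id 12, depth 2), History (id 13, depth 2).
Iteration 3: no rows with parent_id in {12,13}; recursion stops.
SUM(depth) = 0 + 1 + 1 + 2 + 2 = 6.

6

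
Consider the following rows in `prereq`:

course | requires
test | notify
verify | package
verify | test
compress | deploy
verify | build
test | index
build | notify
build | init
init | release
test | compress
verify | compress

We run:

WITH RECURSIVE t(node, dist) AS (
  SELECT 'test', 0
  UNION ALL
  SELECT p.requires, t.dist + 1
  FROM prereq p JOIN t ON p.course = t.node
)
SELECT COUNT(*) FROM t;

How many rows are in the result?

Base: (test, dist=0).
Iteration 1: edges from {test} -> (compress, dist=1), (index, dist=1), (notify, dist=1).
Iteration 2: edges from {compress,index,notify} -> (deploy, dist=2).
Iteration 3: no outgoing edges from {deploy}; recursion stops.
Total rows emitted: 5.

5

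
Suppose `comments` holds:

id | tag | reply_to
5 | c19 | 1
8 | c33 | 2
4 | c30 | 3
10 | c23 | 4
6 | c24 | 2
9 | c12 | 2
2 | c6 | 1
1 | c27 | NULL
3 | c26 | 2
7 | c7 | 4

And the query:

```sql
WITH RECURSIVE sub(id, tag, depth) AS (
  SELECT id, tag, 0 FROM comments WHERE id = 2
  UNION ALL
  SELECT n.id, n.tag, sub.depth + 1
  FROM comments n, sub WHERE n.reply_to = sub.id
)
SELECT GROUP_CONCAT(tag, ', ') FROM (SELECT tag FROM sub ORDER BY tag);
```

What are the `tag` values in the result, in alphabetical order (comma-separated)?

Base: id=2 (c6) at depth 0.
Iteration 1: rows with reply_to in {2} -> c26 (id 3, depth 1), c24 (id 6, depth 1), c33 (id 8, depth 1), c12 (id 9, depth 1).
Iteration 2: rows with reply_to in {3,6,8,9} -> c30 (id 4, depth 2).
Iteration 3: rows with reply_to in {4} -> c7 (id 7, depth 3), c23 (id 10, depth 3).
Iteration 4: no rows with reply_to in {7,10}; recursion stops.

c12, c23, c24, c26, c30, c33, c6, c7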